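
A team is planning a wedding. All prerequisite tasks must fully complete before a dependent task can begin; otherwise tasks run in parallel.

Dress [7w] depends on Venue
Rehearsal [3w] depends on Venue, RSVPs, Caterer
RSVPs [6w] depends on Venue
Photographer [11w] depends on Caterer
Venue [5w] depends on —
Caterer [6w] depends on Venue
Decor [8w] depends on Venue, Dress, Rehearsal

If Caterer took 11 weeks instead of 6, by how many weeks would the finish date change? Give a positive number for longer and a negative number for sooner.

The binding path is Venue→Caterer→Photographer = 5+6+11 = 22; finish at 22 weeks.
Caterer lies on that path, so at 11 weeks the path becomes 27 weeks.
That remains the longest chain; total 27 weeks.
Change in finish: 27 − 22 = +5 weeks.

5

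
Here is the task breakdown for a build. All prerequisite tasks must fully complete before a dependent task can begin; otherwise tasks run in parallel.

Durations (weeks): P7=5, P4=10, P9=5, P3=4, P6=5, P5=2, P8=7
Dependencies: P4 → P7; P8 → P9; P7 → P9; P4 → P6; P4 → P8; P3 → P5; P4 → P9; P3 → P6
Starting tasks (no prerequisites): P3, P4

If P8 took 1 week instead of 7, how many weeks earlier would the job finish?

2

As given, the longest chain is P4→P8→P9 = 10+7+5 = 22, so the finish is 22 weeks.
Since P8 is critical, the -6 change carries straight to that chain (now 16 weeks).
The binding chain switches to P4→P7→P9 = 10+5+5 = 20; finish 20 weeks.
Change in finish: 20 − 22 = -2 weeks.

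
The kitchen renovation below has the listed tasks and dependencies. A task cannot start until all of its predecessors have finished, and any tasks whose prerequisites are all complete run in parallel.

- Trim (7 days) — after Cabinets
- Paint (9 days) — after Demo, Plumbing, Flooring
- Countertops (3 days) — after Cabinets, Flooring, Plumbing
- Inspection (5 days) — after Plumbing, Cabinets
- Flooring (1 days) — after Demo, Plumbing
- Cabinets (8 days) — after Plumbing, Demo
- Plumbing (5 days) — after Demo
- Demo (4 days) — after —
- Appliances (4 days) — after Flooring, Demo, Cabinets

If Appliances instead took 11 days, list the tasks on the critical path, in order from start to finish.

Actual critical path: Demo→Plumbing→Cabinets→Trim = 4+5+8+7 = 24 ⇒ 24 days.
The longest path through Appliances is only 21 days, so Appliances has float 3.
The binding chain switches to Demo→Plumbing→Cabinets→Appliances = 4+5+8+11 = 28; finish 28 days.

Demo, Plumbing, Cabinets, Appliances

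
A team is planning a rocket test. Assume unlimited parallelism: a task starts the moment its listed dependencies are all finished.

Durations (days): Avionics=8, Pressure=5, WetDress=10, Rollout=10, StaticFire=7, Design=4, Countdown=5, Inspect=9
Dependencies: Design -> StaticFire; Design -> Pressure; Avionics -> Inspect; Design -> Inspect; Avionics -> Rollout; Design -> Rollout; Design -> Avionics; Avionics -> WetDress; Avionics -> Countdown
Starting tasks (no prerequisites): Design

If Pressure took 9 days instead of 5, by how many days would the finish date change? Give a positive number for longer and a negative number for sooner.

As given, the longest chain is Design→Avionics→WetDress = 4+8+10 = 22, so the finish is 22 days.
The longest path through Pressure is only 9 days, so Pressure has float 13.
That remains the longest chain; total 22 days.
Change in finish: 22 − 22 = +0 days.

0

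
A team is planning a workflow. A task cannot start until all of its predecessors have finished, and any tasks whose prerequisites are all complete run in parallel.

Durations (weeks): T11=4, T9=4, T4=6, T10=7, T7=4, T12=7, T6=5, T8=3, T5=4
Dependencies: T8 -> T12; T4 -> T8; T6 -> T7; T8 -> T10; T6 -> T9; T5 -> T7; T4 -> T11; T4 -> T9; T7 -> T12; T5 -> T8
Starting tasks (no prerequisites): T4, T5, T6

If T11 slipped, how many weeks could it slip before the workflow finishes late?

6

T4→T8→T10 = 6+3+7 = 16 sets the makespan at 16 weeks.
The longest chain containing T11 totals 10 weeks.
Slack of T11 = 12 − 6 = 6 weeks.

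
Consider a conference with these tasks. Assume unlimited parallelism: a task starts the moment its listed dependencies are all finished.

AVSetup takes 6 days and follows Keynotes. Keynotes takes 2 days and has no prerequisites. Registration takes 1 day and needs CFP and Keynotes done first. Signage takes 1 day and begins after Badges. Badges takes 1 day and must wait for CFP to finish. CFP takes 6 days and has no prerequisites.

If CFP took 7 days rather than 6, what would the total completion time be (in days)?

9

Actual critical path: CFP→Badges→Signage = 6+1+1 = 8 ⇒ 8 days.
Since CFP is critical, the +1 change carries straight to that chain (now 9 days).
That remains the longest chain; total 9 days.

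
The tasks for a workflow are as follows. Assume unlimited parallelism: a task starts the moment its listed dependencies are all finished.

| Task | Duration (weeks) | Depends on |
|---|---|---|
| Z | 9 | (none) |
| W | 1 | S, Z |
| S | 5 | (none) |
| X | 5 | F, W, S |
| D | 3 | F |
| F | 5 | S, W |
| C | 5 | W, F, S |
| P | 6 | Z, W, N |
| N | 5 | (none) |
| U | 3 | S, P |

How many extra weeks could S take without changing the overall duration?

4

Critical path: Z→W→F→C = 9+1+5+5 = 20, so the finish is 20 weeks.
The longest chain containing S totals 16 weeks.
So S can slip 9 − 5 = 4 weeks.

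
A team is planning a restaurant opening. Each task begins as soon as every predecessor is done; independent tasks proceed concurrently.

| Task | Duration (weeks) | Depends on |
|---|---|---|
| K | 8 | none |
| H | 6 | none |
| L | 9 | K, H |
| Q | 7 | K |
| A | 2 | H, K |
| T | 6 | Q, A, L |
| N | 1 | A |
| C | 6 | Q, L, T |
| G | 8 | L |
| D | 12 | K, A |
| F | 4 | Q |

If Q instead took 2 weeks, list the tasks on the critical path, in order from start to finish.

K, L, T, C

Actual critical path: K→L→T→C = 8+9+6+6 = 29 ⇒ 29 weeks.
The longest path through Q is only 27 weeks, so Q has float 2.
No other chain overtakes it, so the finish is 29 weeks.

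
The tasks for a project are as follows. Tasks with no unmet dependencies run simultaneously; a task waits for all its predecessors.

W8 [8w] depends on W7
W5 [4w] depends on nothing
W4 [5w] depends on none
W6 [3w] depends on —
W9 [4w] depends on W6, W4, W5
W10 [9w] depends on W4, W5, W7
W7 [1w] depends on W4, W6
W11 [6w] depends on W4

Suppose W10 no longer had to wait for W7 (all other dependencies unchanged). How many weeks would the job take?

14

Original critical path: W4→W7→W10 = 5+1+9 = 15 ⇒ 15 weeks.
Without W7→W10, W10's earliest start moves from 6 to 5.
After: W4→W7→W8 = 5+1+8 = 14 → 14 weeks.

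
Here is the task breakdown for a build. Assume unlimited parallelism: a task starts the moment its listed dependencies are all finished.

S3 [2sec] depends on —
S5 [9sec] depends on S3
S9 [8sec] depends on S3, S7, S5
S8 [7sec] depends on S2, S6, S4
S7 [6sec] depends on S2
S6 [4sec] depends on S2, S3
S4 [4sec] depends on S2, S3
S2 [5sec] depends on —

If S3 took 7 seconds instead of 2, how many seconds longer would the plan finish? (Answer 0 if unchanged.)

5

Baseline: S3→S5→S9 = 2+9+8 = 19 → 19 seconds.
S3 lies on that path, so at 7 seconds the path becomes 24 seconds.
That remains the longest chain; total 24 seconds.
Change in finish: 24 − 19 = +5 seconds.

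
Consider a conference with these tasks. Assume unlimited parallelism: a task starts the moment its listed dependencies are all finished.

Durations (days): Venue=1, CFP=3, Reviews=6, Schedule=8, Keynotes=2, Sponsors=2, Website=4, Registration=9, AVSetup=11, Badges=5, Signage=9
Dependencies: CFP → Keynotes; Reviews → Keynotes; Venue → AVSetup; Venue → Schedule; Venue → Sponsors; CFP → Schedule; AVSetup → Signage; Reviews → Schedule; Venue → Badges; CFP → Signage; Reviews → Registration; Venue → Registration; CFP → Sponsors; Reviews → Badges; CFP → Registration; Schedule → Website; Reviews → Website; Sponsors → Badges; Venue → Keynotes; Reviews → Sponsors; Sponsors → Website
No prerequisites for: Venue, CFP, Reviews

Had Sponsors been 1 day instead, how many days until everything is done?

21

The binding path is Venue→AVSetup→Signage = 1+11+9 = 21; finish at 21 days.
Sponsors has 8 days of float (longest path through it is 13).
The critical path is still Venue→AVSetup→Signage; finish is now 21 days.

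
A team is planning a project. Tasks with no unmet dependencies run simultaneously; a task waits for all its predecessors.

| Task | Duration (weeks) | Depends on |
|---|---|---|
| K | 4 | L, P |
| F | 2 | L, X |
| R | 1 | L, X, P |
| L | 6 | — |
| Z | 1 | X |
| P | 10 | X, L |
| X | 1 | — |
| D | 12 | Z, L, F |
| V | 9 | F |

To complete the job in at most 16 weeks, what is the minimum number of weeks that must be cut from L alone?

4

Current finish: 20 weeks; target: 16.
L is on every critical path, so each week cut from L cuts the finish by one (this holds down to a finish of 15).
Need 20 − 16 = 4 weeks off L → L becomes 2 weeks, finish becomes 16.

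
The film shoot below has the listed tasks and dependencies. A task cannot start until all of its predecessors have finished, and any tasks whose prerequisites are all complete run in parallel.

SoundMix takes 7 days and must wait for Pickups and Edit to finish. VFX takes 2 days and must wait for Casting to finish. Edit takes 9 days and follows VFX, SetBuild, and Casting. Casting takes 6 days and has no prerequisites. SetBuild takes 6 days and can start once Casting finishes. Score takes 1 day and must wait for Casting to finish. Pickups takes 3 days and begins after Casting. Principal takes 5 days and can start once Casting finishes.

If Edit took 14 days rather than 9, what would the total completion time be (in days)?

33

As given, the longest chain is Casting→SetBuild→Edit→SoundMix = 6+6+9+7 = 28, so the finish is 28 days.
Since Edit is critical, the +5 change carries straight to that chain (now 33 days).
The critical path is still Casting→SetBuild→Edit→SoundMix; finish is now 33 days.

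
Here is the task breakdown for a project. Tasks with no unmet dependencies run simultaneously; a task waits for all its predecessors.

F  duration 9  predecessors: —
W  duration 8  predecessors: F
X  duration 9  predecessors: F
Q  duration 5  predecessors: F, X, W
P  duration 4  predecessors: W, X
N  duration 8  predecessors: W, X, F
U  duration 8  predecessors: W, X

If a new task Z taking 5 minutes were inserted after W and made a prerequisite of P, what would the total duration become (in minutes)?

26

Originally the project takes 26 minutes.
With Z inserted, P now waits for max(W, X, Z).
New critical path: F→W→Z→P = 9+8+5+4 = 26 ⇒ 26 minutes.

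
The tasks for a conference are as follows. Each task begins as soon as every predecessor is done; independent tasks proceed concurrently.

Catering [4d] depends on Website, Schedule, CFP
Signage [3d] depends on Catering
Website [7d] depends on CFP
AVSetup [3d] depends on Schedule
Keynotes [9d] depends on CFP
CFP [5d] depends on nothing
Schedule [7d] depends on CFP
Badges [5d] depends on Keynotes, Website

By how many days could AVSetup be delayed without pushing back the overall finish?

4

The longest chain is CFP→Schedule→Catering→Signage = 5+7+4+3 = 19; overall finish 19 days.
AVSetup finishes as early as 15 and must finish by 19.
Float = 19 − 15 = 4.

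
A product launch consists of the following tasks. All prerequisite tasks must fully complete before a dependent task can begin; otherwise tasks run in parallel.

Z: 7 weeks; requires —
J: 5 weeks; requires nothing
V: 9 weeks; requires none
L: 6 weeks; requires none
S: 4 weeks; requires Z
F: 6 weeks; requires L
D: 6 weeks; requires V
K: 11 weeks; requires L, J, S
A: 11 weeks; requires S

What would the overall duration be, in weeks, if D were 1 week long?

Actual critical path: Z→S→K = 7+4+11 = 22 ⇒ 22 weeks.
D is off the critical path — its longest chain is 15 weeks, giving 7 of slack.
No other chain overtakes it, so the finish is 22 weeks.

22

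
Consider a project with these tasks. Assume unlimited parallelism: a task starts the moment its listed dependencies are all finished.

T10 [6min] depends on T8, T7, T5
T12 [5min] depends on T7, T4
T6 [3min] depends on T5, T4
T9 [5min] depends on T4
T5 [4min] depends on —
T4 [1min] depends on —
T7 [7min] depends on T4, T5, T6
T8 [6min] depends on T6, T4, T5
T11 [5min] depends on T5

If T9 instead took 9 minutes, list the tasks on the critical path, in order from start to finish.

T5, T6, T7, T10

Baseline: T5→T6→T7→T10 = 4+3+7+6 = 20 → 20 minutes.
T9 is off the critical path — its longest chain is 6 minutes, giving 14 of slack.
The critical path is still T5→T6→T7→T10; finish is now 20 minutes.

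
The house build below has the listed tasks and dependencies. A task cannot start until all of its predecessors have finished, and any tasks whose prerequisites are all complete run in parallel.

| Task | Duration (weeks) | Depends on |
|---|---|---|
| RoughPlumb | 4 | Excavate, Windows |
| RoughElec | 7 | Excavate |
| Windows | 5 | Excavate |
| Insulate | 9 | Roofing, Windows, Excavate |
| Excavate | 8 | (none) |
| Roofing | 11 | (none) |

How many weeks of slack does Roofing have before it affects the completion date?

Critical path: Excavate→Windows→Insulate = 8+5+9 = 22, so the finish is 22 weeks.
The longest chain containing Roofing totals 20 weeks.
Float = 22 − 20 = 2.

2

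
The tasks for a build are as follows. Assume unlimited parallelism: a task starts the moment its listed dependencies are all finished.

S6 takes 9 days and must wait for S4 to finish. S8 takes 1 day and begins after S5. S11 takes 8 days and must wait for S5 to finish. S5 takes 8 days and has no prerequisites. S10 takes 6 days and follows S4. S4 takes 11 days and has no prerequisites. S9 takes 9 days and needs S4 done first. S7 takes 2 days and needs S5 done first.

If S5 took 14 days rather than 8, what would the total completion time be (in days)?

22

Critical path before the change: S4→S6 = 11+9 = 20 giving 20 days.
S5 has 4 days of float (longest path through it is 16).
New critical path: S5→S11 = 14+8 = 22 ⇒ 22 days.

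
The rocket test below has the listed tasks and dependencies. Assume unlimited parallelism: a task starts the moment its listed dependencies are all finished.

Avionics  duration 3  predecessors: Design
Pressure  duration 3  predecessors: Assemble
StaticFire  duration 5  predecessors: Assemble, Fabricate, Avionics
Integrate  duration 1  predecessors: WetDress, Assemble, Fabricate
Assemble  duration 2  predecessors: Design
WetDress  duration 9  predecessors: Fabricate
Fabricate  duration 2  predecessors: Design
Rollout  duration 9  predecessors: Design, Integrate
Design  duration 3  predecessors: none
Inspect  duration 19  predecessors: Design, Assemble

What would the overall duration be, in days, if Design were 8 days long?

29

The binding path is Design→Fabricate→WetDress→Integrate→Rollout = 3+2+9+1+9 = 24; finish at 24 days.
Design is on the critical path; changing it to 8 makes that path 29 days.
That remains the longest chain; total 29 days.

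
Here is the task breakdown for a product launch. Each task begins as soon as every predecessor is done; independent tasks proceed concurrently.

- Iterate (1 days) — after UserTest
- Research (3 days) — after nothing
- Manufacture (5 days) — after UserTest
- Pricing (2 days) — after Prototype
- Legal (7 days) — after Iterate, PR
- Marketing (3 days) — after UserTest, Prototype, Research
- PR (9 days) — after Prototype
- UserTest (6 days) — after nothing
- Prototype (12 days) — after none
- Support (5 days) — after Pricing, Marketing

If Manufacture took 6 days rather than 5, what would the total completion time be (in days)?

Actual critical path: Prototype→PR→Legal = 12+9+7 = 28 ⇒ 28 days.
The longest path through Manufacture is only 11 days, so Manufacture has float 17.
That remains the longest chain; total 28 days.

28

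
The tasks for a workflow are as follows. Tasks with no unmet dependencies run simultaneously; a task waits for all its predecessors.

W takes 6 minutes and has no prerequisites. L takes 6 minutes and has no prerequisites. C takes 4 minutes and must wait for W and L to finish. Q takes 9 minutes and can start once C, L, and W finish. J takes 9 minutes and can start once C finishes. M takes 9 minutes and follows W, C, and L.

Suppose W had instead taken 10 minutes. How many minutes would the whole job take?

Baseline: W→C→Q = 6+4+9 = 19 → 19 minutes.
W is on the critical path; changing it to 10 makes that path 23 minutes.
No other chain overtakes it, so the finish is 23 minutes.

23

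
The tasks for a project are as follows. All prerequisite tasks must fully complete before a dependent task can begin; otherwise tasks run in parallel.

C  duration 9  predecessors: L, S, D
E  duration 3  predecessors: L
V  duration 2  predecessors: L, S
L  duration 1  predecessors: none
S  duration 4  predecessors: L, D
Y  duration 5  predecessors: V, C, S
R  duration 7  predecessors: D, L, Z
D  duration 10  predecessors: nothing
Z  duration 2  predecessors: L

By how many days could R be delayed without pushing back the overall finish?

11

D→S→C→Y = 10+4+9+5 = 28 sets the makespan at 28 days.
R finishes as early as 17 and must finish by 28.
Slack of R = 21 − 10 = 11 days.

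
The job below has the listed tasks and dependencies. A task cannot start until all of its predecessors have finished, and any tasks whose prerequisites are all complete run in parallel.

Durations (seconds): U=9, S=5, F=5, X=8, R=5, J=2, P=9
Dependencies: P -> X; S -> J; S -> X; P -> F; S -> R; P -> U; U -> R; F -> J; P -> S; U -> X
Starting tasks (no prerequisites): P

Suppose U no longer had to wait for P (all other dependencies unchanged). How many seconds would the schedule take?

Original critical path: P→U→X = 9+9+8 = 26 ⇒ 26 seconds.
Without P→U, U's earliest start moves from 9 to 0.
The longest chain is now P→S→X = 9+5+8 = 22, so the schedule takes 22 seconds.

22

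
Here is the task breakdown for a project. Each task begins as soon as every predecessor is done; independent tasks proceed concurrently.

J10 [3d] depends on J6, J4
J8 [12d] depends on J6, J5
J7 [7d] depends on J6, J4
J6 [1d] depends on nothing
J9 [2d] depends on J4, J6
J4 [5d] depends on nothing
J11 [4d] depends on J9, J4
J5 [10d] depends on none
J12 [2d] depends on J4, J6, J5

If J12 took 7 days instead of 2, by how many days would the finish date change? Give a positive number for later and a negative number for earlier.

Critical path before the change: J5→J8 = 10+12 = 22 giving 22 days.
J12 is off the critical path — its longest chain is 12 days, giving 10 of slack.
That remains the longest chain; total 22 days.
Change in finish: 22 − 22 = +0 days.

0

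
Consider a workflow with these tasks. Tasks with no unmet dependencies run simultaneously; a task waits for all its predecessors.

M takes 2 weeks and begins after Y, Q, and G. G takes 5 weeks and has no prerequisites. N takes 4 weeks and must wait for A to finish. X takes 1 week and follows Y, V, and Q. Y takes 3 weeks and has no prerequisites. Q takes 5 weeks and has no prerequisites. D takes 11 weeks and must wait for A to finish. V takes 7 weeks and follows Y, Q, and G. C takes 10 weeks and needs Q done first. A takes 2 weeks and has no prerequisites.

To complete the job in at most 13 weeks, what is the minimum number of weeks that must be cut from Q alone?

Current finish: 15 weeks; target: 13.
Q is on every critical path, so each week cut from Q cuts the finish by one (this holds down to a finish of 13).
Need 15 − 13 = 2 weeks off Q → Q becomes 3 weeks, finish becomes 13.

2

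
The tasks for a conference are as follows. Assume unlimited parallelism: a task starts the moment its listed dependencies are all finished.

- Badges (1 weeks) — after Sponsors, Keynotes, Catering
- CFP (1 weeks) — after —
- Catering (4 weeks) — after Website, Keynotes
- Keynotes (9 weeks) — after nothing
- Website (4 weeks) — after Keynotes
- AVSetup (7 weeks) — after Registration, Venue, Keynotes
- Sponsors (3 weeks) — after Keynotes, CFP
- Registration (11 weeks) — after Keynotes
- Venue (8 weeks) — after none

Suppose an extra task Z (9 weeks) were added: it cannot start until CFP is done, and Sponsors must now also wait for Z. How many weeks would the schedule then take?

Originally the schedule takes 27 weeks.
With Z inserted, Sponsors now waits for max(Keynotes, CFP, Z).
New critical path: Keynotes→Registration→AVSetup = 9+11+7 = 27 ⇒ 27 weeks.

27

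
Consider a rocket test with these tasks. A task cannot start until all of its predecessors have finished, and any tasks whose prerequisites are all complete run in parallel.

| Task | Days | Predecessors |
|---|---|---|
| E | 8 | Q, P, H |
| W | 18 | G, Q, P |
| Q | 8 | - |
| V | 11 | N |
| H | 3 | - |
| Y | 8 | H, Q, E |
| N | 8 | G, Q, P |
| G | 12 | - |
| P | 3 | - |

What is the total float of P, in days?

9

The longest chain is G→N→V = 12+8+11 = 31; overall finish 31 days.
Longest path through P: 22 days (earliest finish 3, latest finish 12).
So P can slip 12 − 3 = 9 days.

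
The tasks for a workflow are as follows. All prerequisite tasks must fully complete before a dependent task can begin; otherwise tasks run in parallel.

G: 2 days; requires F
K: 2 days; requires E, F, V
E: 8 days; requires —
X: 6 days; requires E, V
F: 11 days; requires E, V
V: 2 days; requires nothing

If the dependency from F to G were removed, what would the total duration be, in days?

Before: longest chain E→F→K = 8+11+2 = 21, finish 21.
Without F→G, G's earliest start moves from 19 to 0.
New critical path: E→F→K = 8+11+2 = 21 ⇒ 21 days.

21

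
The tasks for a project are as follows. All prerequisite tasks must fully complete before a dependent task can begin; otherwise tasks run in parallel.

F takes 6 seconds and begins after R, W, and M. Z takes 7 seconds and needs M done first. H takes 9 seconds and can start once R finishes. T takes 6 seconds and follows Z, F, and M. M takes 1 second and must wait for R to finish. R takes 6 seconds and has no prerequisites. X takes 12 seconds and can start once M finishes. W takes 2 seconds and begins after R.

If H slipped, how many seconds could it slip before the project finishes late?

The longest chain is R→M→Z→T = 6+1+7+6 = 20; overall finish 20 seconds.
Longest path through H: 15 seconds (earliest finish 15, latest finish 20).
So H can slip 20 − 15 = 5 seconds.

5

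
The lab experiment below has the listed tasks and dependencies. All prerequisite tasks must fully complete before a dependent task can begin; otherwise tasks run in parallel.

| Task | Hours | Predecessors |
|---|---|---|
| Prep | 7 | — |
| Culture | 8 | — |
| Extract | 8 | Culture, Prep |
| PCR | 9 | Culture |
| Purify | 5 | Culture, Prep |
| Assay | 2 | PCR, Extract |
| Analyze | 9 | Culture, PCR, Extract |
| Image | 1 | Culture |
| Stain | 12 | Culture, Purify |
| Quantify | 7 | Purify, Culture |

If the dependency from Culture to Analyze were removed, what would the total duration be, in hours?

With the dependency in place, Culture→PCR→Analyze = 8+9+9 = 26 sets the finish at 26 hours.
Dropping Culture→Analyze doesn't change Analyze's earliest start (17); another predecessor still binds.
The longest chain is now Culture→PCR→Analyze = 8+9+9 = 26, so the lab experiment takes 26 hours.

26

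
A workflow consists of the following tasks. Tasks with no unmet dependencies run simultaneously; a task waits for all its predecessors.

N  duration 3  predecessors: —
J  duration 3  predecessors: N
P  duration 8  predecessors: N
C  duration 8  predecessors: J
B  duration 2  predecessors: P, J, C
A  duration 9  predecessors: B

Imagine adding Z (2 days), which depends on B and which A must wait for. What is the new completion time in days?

Originally the project takes 25 days.
With Z inserted, A now waits for max(B, Z).
New critical path: N→J→C→B→Z→A = 3+3+8+2+2+9 = 27 ⇒ 27 days.

27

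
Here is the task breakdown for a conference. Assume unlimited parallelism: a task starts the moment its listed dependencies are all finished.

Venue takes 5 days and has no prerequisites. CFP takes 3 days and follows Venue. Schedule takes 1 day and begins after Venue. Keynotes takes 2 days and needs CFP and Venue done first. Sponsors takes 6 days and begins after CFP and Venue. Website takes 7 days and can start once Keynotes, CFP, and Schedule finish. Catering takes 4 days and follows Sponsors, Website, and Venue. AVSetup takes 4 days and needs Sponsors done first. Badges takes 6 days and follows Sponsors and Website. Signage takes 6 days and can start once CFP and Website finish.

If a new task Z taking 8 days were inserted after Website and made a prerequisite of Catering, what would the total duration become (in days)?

29

Originally the schedule takes 23 days.
With Z inserted, Catering now waits for max(Sponsors, Website, Venue, Z).
New critical path: Venue→CFP→Keynotes→Website→Z→Catering = 5+3+2+7+8+4 = 29 ⇒ 29 days.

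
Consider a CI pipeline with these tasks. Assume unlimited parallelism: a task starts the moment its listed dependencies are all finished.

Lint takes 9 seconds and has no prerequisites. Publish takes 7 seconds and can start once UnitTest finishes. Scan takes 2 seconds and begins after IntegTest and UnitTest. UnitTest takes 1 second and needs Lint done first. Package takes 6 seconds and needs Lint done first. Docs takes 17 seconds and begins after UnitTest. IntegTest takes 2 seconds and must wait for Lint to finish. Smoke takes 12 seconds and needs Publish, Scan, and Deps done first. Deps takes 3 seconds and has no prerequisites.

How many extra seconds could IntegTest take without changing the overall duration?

The longest chain is Lint→UnitTest→Publish→Smoke = 9+1+7+12 = 29; overall finish 29 seconds.
IntegTest finishes as early as 11 and must finish by 15.
Slack of IntegTest = 13 − 9 = 4 seconds.

4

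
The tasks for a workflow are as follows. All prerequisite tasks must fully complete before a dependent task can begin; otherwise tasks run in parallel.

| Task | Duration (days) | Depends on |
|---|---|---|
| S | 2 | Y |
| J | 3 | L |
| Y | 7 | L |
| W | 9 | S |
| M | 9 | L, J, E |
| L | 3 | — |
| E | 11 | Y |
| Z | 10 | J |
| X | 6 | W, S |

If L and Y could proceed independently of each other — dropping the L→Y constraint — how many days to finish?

27

Before: longest chain L→Y→E→M = 3+7+11+9 = 30, finish 30.
Without L→Y, Y's earliest start moves from 3 to 0.
The longest chain is now Y→E→M = 7+11+9 = 27, so the schedule takes 27 days.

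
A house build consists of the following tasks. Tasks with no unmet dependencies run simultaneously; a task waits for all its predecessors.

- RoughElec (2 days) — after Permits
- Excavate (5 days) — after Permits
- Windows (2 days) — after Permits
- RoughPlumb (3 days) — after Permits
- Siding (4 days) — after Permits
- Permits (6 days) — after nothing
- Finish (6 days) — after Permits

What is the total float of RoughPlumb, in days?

Permits→Finish = 6+6 = 12 sets the makespan at 12 days.
The longest chain containing RoughPlumb totals 9 days.
Slack of RoughPlumb = 9 − 6 = 3 days.

3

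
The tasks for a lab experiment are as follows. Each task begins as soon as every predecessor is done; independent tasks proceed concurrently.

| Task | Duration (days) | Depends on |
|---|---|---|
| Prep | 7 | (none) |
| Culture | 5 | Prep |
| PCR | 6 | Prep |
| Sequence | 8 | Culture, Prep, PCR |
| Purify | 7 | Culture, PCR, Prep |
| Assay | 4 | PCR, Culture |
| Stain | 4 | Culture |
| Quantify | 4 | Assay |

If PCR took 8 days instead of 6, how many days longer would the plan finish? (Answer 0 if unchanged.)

The binding path is Prep→PCR→Sequence = 7+6+8 = 21; finish at 21 days.
Since PCR is critical, the +2 change carries straight to that chain (now 23 days).
No other chain overtakes it, so the finish is 23 days.
Change in finish: 23 − 21 = +2 days.

2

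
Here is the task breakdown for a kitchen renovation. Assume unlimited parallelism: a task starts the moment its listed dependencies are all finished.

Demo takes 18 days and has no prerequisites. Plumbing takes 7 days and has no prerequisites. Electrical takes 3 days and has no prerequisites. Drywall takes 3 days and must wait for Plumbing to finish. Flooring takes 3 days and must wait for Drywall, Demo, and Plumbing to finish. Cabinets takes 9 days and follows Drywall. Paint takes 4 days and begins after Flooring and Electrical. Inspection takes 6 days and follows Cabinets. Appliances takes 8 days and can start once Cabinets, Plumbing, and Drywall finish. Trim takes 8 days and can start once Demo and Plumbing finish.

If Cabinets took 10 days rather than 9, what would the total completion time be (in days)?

28

Actual critical path: Plumbing→Drywall→Cabinets→Appliances = 7+3+9+8 = 27 ⇒ 27 days.
Since Cabinets is critical, the +1 change carries straight to that chain (now 28 days).
That remains the longest chain; total 28 days.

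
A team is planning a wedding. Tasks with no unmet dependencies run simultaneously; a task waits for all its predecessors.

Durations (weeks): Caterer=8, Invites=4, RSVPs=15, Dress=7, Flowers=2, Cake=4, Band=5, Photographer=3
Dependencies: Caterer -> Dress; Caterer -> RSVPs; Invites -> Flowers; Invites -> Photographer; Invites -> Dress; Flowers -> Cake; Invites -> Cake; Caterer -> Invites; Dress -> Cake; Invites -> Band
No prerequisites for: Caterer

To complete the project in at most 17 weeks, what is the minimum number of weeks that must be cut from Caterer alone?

6

Current finish: 23 weeks; target: 17.
Caterer is on every critical path, so each week cut from Caterer cuts the finish by one (this holds down to a finish of 16).
Need 23 − 17 = 6 weeks off Caterer → Caterer becomes 2 weeks, finish becomes 17.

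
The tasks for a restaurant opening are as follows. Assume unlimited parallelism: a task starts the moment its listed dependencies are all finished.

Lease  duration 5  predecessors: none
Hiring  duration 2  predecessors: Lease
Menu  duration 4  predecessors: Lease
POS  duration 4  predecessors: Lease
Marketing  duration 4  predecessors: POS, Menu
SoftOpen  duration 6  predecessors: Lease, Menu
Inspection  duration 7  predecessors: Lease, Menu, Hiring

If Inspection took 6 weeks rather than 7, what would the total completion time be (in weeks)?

Critical path before the change: Lease→Menu→Inspection = 5+4+7 = 16 giving 16 weeks.
Since Inspection is critical, the -1 change carries straight to that chain (now 15 weeks).
The binding chain switches to Lease→Menu→SoftOpen = 5+4+6 = 15; finish 15 weeks.

15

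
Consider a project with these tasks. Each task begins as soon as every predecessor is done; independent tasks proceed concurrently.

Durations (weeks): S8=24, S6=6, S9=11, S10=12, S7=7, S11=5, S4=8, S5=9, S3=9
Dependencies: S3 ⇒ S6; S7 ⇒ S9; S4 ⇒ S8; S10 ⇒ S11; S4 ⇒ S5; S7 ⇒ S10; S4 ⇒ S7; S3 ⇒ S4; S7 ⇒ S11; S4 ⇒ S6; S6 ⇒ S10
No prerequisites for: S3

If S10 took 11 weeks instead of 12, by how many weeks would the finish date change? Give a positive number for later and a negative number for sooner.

Critical path before the change: S3→S4→S7→S10→S11 = 9+8+7+12+5 = 41 giving 41 weeks.
Since S10 is critical, the -1 change carries straight to that chain (now 40 weeks).
New critical path: S3→S4→S8 = 9+8+24 = 41 ⇒ 41 weeks.
Change in finish: 41 − 41 = +0 weeks.

0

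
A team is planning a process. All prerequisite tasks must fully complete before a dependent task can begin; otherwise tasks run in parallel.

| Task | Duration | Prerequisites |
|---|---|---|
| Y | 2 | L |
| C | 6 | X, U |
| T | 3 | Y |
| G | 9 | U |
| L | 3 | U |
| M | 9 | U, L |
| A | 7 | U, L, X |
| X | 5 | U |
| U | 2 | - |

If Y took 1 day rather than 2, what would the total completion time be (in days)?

As given, the longest chain is U→X→A = 2+5+7 = 14, so the finish is 14 days.
Y is off the critical path — its longest chain is 10 days, giving 4 of slack.
The critical path is still U→X→A; finish is now 14 days.

14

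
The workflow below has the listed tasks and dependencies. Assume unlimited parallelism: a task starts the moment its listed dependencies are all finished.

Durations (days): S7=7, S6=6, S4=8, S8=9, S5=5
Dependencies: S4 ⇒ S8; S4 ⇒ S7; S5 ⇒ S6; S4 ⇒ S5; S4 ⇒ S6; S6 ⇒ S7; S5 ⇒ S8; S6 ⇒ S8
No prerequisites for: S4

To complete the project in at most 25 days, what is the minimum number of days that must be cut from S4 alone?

3

Current finish: 28 days; target: 25.
S4 is on every critical path, so each day cut from S4 cuts the finish by one (this holds down to a finish of 21).
Need 28 − 25 = 3 days off S4 → S4 becomes 5 days, finish becomes 25.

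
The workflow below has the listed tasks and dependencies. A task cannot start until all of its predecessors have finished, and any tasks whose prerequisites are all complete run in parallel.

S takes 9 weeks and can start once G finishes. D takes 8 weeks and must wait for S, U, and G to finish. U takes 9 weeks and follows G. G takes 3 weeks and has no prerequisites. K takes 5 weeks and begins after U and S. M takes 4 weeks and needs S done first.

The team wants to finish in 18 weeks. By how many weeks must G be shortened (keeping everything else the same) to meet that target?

2

Current finish: 20 weeks; target: 18.
G is on every critical path, so each week cut from G cuts the finish by one (this holds down to a finish of 18).
Need 20 − 18 = 2 weeks off G → G becomes 1 week, finish becomes 18.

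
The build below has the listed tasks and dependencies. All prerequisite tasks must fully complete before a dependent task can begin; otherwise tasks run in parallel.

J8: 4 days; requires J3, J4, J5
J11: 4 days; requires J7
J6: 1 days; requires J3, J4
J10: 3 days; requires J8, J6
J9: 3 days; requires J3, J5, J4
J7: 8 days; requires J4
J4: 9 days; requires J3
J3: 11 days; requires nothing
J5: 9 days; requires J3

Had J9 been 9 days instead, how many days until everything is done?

Actual critical path: J3→J4→J7→J11 = 11+9+8+4 = 32 ⇒ 32 days.
J9 has 9 days of float (longest path through it is 23).
The critical path is still J3→J4→J7→J11; finish is now 32 days.

32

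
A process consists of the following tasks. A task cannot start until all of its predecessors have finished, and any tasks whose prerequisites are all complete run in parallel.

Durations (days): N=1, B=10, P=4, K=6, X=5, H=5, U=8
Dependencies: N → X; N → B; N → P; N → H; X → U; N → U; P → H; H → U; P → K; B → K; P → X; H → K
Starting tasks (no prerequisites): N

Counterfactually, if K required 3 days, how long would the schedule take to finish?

Critical path before the change: N→P→H→U = 1+4+5+8 = 18 giving 18 days.
K has 1 day of float (longest path through it is 17).
That remains the longest chain; total 18 days.

18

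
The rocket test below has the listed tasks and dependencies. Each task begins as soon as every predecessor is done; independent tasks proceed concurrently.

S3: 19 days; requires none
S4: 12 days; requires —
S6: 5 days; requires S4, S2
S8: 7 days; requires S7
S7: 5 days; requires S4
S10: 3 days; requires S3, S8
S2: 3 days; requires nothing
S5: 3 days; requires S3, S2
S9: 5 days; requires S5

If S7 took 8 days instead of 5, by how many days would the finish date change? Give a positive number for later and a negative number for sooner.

3

Critical path before the change: S4→S7→S8→S10 = 12+5+7+3 = 27 giving 27 days.
Since S7 is critical, the +3 change carries straight to that chain (now 30 days).
No other chain overtakes it, so the finish is 30 days.
Change in finish: 30 − 27 = +3 days.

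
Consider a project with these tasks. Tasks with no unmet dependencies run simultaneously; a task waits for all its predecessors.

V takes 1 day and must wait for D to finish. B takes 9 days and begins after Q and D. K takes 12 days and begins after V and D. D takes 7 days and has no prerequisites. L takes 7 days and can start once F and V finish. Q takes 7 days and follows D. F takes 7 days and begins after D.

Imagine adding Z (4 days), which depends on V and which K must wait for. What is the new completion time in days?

Originally the project takes 23 days.
With Z inserted, K now waits for max(V, D, Z).
New critical path: D→V→Z→K = 7+1+4+12 = 24 ⇒ 24 days.

24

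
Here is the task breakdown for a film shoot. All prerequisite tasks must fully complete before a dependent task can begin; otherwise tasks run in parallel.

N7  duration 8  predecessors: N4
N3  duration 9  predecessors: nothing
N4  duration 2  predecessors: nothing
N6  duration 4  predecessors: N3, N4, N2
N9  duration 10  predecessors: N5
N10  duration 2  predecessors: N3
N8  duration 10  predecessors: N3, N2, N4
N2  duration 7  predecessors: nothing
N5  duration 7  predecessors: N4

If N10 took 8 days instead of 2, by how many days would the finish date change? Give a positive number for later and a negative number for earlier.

0

Critical path before the change: N3→N8 = 9+10 = 19 giving 19 days.
N10 has 8 days of float (longest path through it is 11).
The critical path is still N3→N8; finish is now 19 days.
Change in finish: 19 − 19 = +0 days.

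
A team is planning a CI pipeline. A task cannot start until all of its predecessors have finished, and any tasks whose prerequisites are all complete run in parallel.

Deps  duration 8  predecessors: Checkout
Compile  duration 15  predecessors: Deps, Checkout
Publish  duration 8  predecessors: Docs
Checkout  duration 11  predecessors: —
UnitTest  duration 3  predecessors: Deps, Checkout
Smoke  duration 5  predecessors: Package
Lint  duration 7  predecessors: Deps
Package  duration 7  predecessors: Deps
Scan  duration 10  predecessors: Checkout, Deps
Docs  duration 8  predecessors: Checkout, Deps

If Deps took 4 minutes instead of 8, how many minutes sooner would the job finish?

4

The binding path is Checkout→Deps→Docs→Publish = 11+8+8+8 = 35; finish at 35 minutes.
Deps lies on that path, so at 4 minutes the path becomes 31 minutes.
No other chain overtakes it, so the finish is 31 minutes.
Change in finish: 31 − 35 = -4 minutes.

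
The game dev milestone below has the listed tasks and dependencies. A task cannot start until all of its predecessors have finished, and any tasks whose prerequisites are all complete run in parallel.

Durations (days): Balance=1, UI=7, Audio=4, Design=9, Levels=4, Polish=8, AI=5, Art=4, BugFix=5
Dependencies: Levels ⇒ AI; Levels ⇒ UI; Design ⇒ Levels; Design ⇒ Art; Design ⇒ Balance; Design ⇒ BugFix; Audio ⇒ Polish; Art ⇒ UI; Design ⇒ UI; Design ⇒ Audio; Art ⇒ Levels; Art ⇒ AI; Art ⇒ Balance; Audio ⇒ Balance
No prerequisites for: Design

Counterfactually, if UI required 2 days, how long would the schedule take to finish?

Actual critical path: Design→Art→Levels→UI = 9+4+4+7 = 24 ⇒ 24 days.
UI lies on that path, so at 2 days the path becomes 19 days.
The binding chain switches to Design→Art→Levels→AI = 9+4+4+5 = 22; finish 22 days.

22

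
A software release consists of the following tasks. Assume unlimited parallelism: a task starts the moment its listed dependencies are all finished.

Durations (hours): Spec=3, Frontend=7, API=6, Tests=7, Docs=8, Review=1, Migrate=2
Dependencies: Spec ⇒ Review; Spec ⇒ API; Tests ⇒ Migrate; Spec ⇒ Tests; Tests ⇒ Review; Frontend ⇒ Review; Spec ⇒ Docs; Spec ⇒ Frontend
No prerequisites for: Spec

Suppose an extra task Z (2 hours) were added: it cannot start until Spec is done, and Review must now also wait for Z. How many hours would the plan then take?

Originally the plan takes 12 hours.
With Z inserted, Review now waits for max(Frontend, Spec, Tests, Z).
New critical path: Spec→Tests→Migrate = 3+7+2 = 12 ⇒ 12 hours.

12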